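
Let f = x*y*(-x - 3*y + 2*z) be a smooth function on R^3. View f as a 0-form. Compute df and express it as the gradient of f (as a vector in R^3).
df = (y*(-2*x - 3*y + 2*z)) dx + (x*(-x - 6*y + 2*z)) dy + (2*x*y) dz; grad f = (y*(-2*x - 3*y + 2*z), x*(-x - 6*y + 2*z), 2*x*y)

For a 0-form f, d f = (∂f/∂x) dx + (∂f/∂y) dy + (∂f/∂z) dz. The components of the vector representation are exactly the entries of grad f in Cartesian coordinates:
  ∂f/∂x = y*(-2*x - 3*y + 2*z)
  ∂f/∂y = x*(-x - 6*y + 2*z)
  ∂f/∂z = 2*x*y.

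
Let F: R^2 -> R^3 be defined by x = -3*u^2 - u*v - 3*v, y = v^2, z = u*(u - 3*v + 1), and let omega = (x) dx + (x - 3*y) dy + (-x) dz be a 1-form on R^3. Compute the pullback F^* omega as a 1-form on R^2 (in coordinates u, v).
F^* omega = (24*u^3 + 2*u^2*v + 3*u^2 - 2*u*v^2 + 25*u*v - 6*v^2 + 3*v) du + (-6*u^3 - 8*u^2*v + 9*u^2 - 2*u*v^2 - 3*u*v - 6*v^3 - 6*v^2 + 9*v) dv

Using F^*(f dg) = (f ∘ F) d(g ∘ F), substitute each coordinate x_i by F_i(u, v) in f_i, and replace dx_i by d F_i = (∂F_i/∂u) du + (∂F_i/∂v) dv.
  For the x component: f_1(F) = -3*u^2 - u*v - 3*v; d F_1 = (-6*u - v) du + (-u - 3) dv
  For the y component: f_2(F) = -3*u^2 - u*v - 3*v^2 - 3*v; d F_2 = (0) du + (2*v) dv
  For the z component: f_3(F) = 3*u^2 + u*v + 3*v; d F_3 = (2*u - 3*v + 1) du + (-3*u) dv
Combining and collecting du, dv coefficients:
  coeff of du: 24*u^3 + 2*u^2*v + 3*u^2 - 2*u*v^2 + 25*u*v - 6*v^2 + 3*v
  coeff of dv: -6*u^3 - 8*u^2*v + 9*u^2 - 2*u*v^2 - 3*u*v - 6*v^3 - 6*v^2 + 9*v
F^* omega = (24*u^3 + 2*u^2*v + 3*u^2 - 2*u*v^2 + 25*u*v - 6*v^2 + 3*v) du + (-6*u^3 - 8*u^2*v + 9*u^2 - 2*u*v^2 - 3*u*v - 6*v^3 - 6*v^2 + 9*v) dv.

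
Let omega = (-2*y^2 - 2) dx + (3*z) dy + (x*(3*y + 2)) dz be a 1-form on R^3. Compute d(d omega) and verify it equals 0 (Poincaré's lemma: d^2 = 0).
d(d omega) = 0

Step 1: d omega = sum_{i<j} (∂f_j/∂x_i - ∂f_i/∂x_j) dx_i ∧ dx_j:
  coeff of dx ∧ dy: 4*y
  coeff of dx ∧ dz: 3*y + 2
  coeff of dy ∧ dz: 3*x - 3
Step 2: Apply d again to each 2-form coefficient. The only possible 3-form in R^3 is dx ∧ dy ∧ dz, with coefficient
  ∂(coeff of dy∧dz)/∂x - ∂(coeff of dx∧dz)/∂y + ∂(coeff of dx∧dy)/∂z
  = ∂/∂x (3*x - 3) - ∂/∂y (3*y + 2) + ∂/∂z (4*y).
Each of these terms simplifies to sums of mixed partials that cancel in pairs. The result is 0 (by equality of mixed partials for smooth functions — Schwarz / Clairaut).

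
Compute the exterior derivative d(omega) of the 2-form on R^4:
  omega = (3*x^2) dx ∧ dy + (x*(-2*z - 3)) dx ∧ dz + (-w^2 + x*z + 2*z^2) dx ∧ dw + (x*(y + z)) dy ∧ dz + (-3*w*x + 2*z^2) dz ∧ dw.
d(omega) = (-3*w - x - 4*z) dx ∧ dz ∧ dw + (y + z) dx ∧ dy ∧ dz

For a 2-form omega = sum_{i<j} g_{ij} dx_i ∧ dx_j, the exterior derivative is
  d(omega) = sum_{i<j} d(g_{ij}) ∧ dx_i ∧ dx_j = sum_{i<j, k} (∂g_{ij}/∂x_k) dx_k ∧ dx_i ∧ dx_j.
Expand each term, using dx_k ∧ dx_i ∧ dx_j = sgn(permutation) dx_{(a)} ∧ dx_{(b)} ∧ dx_{(c)} with (a < b < c) sorted:
  d(-w^2 + x*z + 2*z^2) includes (∂/∂z)(-w^2 + x*z + 2*z^2) dz = (x + 4*z) dz, which multiplied by dx ∧ dw gives (-x - 4*z) dx ∧ dz ∧ dw
  d(x*(y + z)) includes (∂/∂x)(x*(y + z)) dx = (y + z) dx, which multiplied by dy ∧ dz gives (y + z) dx ∧ dy ∧ dz
  d(-3*w*x + 2*z^2) includes (∂/∂x)(-3*w*x + 2*z^2) dx = (-3*w) dx, which multiplied by dz ∧ dw gives (-3*w) dx ∧ dz ∧ dw
Collecting like 3-forms: d(omega) = (-3*w - x - 4*z) dx ∧ dz ∧ dw + (y + z) dx ∧ dy ∧ dz.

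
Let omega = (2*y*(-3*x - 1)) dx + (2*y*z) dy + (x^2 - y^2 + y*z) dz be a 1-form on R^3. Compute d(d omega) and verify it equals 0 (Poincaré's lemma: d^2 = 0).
d(d omega) = 0

Step 1: d omega = sum_{i<j} (∂f_j/∂x_i - ∂f_i/∂x_j) dx_i ∧ dx_j:
  coeff of dx ∧ dy: 6*x + 2
  coeff of dx ∧ dz: 2*x
  coeff of dy ∧ dz: -4*y + z
Step 2: Apply d again to each 2-form coefficient. The only possible 3-form in R^3 is dx ∧ dy ∧ dz, with coefficient
  ∂(coeff of dy∧dz)/∂x - ∂(coeff of dx∧dz)/∂y + ∂(coeff of dx∧dy)/∂z
  = ∂/∂x (-4*y + z) - ∂/∂y (2*x) + ∂/∂z (6*x + 2).
Each of these terms simplifies to sums of mixed partials that cancel in pairs. The result is 0 (by equality of mixed partials for smooth functions — Schwarz / Clairaut).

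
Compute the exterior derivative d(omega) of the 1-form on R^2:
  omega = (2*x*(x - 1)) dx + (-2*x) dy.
d(omega) = (-2) dx ∧ dy

For a 1-form omega = sum_i f_i dx_i, the exterior derivative is
  d(omega) = sum_{i < j} (∂f_j/∂x_i - ∂f_i/∂x_j) dx_i ∧ dx_j.
  coefficient of dx ∧ dy: ∂f_2/∂x - ∂f_1/∂y = ∂(-2*x)/∂x - ∂(2*x*(x - 1))/∂y = -2
Assembling: d(omega) = (-2) dx ∧ dy.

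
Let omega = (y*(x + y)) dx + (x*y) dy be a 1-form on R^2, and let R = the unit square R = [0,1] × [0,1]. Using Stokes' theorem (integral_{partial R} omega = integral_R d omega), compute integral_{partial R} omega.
integral_(partial R) omega = -1

Stokes: integral_partial_R omega = integral_R d omega with d omega = (∂Q/∂x - ∂P/∂y) dx ∧ dy.
  ∂Q/∂x = y
  ∂P/∂y = x + 2*y
  integrand = ∂Q/∂x - ∂P/∂y = -x - y.
Integrating over R: integral_0^1 integral_0^1 (-x - y) dx dy = -1.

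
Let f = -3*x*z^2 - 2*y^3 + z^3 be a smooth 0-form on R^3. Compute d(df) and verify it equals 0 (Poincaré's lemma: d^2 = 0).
d(df) = 0

Step 1: df = sum_i (∂f/∂x_i) dx_i = (-3*z^2) dx + (-6*y^2) dy + (3*z*(-2*x + z)) dz.
Step 2: Apply d again. Using the 1-form formula, the coefficient of dx ∧ dy in d(df) is ∂^2 f/∂x ∂y - ∂^2 f/∂y ∂x = (0) - (0) = 0 (equality of mixed partials for smooth f).
Similarly for dx ∧ dz and dy ∧ dz — all coefficients vanish. So d(df) = 0.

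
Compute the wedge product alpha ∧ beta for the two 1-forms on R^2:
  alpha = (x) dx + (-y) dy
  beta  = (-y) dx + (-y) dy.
alpha ∧ beta = (-y*(x + y)) dx ∧ dy

Distribute the wedge, using dx_i ∧ dx_j = -dx_j ∧ dx_i and dx_i ∧ dx_i = 0. For each pair (i, j) with i < j, the coefficient of dx_i ∧ dx_j in alpha ∧ beta is (alpha_i * beta_j - alpha_j * beta_i). Collecting: alpha ∧ beta = (-y*(x + y)) dx ∧ dy.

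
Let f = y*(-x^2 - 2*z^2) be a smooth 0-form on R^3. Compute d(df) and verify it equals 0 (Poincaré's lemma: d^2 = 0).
d(df) = 0

Step 1: df = sum_i (∂f/∂x_i) dx_i = (-2*x*y) dx + (-x^2 - 2*z^2) dy + (-4*y*z) dz.
Step 2: Apply d again. Using the 1-form formula, the coefficient of dx ∧ dy in d(df) is ∂^2 f/∂x ∂y - ∂^2 f/∂y ∂x = (-2*x) - (-2*x) = 0 (equality of mixed partials for smooth f).
Similarly for dx ∧ dz and dy ∧ dz — all coefficients vanish. So d(df) = 0.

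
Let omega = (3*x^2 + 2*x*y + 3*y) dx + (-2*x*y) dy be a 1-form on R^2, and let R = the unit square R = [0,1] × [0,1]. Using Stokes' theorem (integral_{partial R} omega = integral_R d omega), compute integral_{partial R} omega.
integral_(partial R) omega = -5

Stokes: integral_partial_R omega = integral_R d omega with d omega = (∂Q/∂x - ∂P/∂y) dx ∧ dy.
  ∂Q/∂x = -2*y
  ∂P/∂y = 2*x + 3
  integrand = ∂Q/∂x - ∂P/∂y = -2*x - 2*y - 3.
Integrating over R: integral_0^1 integral_0^1 (-2*x - 2*y - 3) dx dy = -5.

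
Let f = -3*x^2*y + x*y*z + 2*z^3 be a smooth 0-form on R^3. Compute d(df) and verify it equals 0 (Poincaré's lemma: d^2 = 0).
d(df) = 0

Step 1: df = sum_i (∂f/∂x_i) dx_i = (y*(-6*x + z)) dx + (x*(-3*x + z)) dy + (x*y + 6*z^2) dz.
Step 2: Apply d again. Using the 1-form formula, the coefficient of dx ∧ dy in d(df) is ∂^2 f/∂x ∂y - ∂^2 f/∂y ∂x = (-6*x + z) - (-6*x + z) = 0 (equality of mixed partials for smooth f).
Similarly for dx ∧ dz and dy ∧ dz — all coefficients vanish. So d(df) = 0.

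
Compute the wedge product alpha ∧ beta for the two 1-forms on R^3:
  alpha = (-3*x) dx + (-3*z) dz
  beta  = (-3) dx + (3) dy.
alpha ∧ beta = (-9*x) dx ∧ dy + (-9*z) dx ∧ dz + (9*z) dy ∧ dz

Distribute the wedge, using dx_i ∧ dx_j = -dx_j ∧ dx_i and dx_i ∧ dx_i = 0. For each pair (i, j) with i < j, the coefficient of dx_i ∧ dx_j in alpha ∧ beta is (alpha_i * beta_j - alpha_j * beta_i). Collecting: alpha ∧ beta = (-9*x) dx ∧ dy + (-9*z) dx ∧ dz + (9*z) dy ∧ dz.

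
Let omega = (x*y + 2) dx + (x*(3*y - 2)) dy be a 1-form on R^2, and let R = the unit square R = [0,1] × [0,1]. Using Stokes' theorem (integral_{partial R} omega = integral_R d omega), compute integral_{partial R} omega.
integral_(partial R) omega = -1

Stokes: integral_partial_R omega = integral_R d omega with d omega = (∂Q/∂x - ∂P/∂y) dx ∧ dy.
  ∂Q/∂x = 3*y - 2
  ∂P/∂y = x
  integrand = ∂Q/∂x - ∂P/∂y = -x + 3*y - 2.
Integrating over R: integral_0^1 integral_0^1 (-x + 3*y - 2) dx dy = -1.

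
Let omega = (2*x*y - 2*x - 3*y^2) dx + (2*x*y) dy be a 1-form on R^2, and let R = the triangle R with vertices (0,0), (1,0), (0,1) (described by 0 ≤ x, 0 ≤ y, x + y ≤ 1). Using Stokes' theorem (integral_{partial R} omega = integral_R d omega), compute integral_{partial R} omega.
integral_(partial R) omega = 1

Stokes: integral_partial_R omega = integral_R d omega with d omega = (∂Q/∂x - ∂P/∂y) dx ∧ dy.
  ∂Q/∂x = 2*y
  ∂P/∂y = 2*x - 6*y
  integrand = ∂Q/∂x - ∂P/∂y = -2*x + 8*y.
Integrating over R: integral_0^1 integral_0^{1-x} (-2*x + 8*y) dy dx = 1.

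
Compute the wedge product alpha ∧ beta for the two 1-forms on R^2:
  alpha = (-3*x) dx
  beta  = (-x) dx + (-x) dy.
alpha ∧ beta = (3*x^2) dx ∧ dy

Distribute the wedge, using dx_i ∧ dx_j = -dx_j ∧ dx_i and dx_i ∧ dx_i = 0. For each pair (i, j) with i < j, the coefficient of dx_i ∧ dx_j in alpha ∧ beta is (alpha_i * beta_j - alpha_j * beta_i). Collecting: alpha ∧ beta = (3*x^2) dx ∧ dy.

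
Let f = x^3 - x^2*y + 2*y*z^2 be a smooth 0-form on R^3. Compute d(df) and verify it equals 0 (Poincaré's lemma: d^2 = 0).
d(df) = 0

Step 1: df = sum_i (∂f/∂x_i) dx_i = (x*(3*x - 2*y)) dx + (-x^2 + 2*z^2) dy + (4*y*z) dz.
Step 2: Apply d again. Using the 1-form formula, the coefficient of dx ∧ dy in d(df) is ∂^2 f/∂x ∂y - ∂^2 f/∂y ∂x = (-2*x) - (-2*x) = 0 (equality of mixed partials for smooth f).
Similarly for dx ∧ dz and dy ∧ dz — all coefficients vanish. So d(df) = 0.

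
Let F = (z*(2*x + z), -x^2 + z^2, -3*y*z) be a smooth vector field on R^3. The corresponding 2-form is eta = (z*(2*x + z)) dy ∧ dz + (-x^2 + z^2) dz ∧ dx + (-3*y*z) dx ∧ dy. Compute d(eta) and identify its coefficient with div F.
d(eta) = (-3*y + 2*z) dx ∧ dy ∧ dz; div F = -3*y + 2*z

For a 2-form in R^3 of the form above, applying d gives a 3-form with coefficient ∂P/∂x + ∂Q/∂y + ∂R/∂z:
  ∂P/∂x = 2*z
  ∂Q/∂y = 0
  ∂R/∂z = -3*y
Sum = -3*y + 2*z, which is exactly div F.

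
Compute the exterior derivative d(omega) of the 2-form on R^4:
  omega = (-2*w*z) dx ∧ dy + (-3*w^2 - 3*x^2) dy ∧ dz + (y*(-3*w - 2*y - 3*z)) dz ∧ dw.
d(omega) = (-2*w - 6*x) dx ∧ dy ∧ dz + (-2*z) dx ∧ dy ∧ dw + (-9*w - 4*y - 3*z) dy ∧ dz ∧ dw

For a 2-form omega = sum_{i<j} g_{ij} dx_i ∧ dx_j, the exterior derivative is
  d(omega) = sum_{i<j} d(g_{ij}) ∧ dx_i ∧ dx_j = sum_{i<j, k} (∂g_{ij}/∂x_k) dx_k ∧ dx_i ∧ dx_j.
Expand each term, using dx_k ∧ dx_i ∧ dx_j = sgn(permutation) dx_{(a)} ∧ dx_{(b)} ∧ dx_{(c)} with (a < b < c) sorted:
  d(-2*w*z) includes (∂/∂z)(-2*w*z) dz = (-2*w) dz, which multiplied by dx ∧ dy gives (-2*w) dx ∧ dy ∧ dz
  d(-2*w*z) includes (∂/∂w)(-2*w*z) dw = (-2*z) dw, which multiplied by dx ∧ dy gives (-2*z) dx ∧ dy ∧ dw
  d(-3*w^2 - 3*x^2) includes (∂/∂x)(-3*w^2 - 3*x^2) dx = (-6*x) dx, which multiplied by dy ∧ dz gives (-6*x) dx ∧ dy ∧ dz
  d(-3*w^2 - 3*x^2) includes (∂/∂w)(-3*w^2 - 3*x^2) dw = (-6*w) dw, which multiplied by dy ∧ dz gives (-6*w) dy ∧ dz ∧ dw
  d(y*(-3*w - 2*y - 3*z)) includes (∂/∂y)(y*(-3*w - 2*y - 3*z)) dy = (-3*w - 4*y - 3*z) dy, which multiplied by dz ∧ dw gives (-3*w - 4*y - 3*z) dy ∧ dz ∧ dw
Collecting like 3-forms: d(omega) = (-2*w - 6*x) dx ∧ dy ∧ dz + (-2*z) dx ∧ dy ∧ dw + (-9*w - 4*y - 3*z) dy ∧ dz ∧ dw.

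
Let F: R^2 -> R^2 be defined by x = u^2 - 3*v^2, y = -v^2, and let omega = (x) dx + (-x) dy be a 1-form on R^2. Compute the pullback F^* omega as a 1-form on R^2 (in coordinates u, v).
F^* omega = (2*u*(u^2 - 3*v^2)) du + (4*v*(-u^2 + 3*v^2)) dv

Using F^*(f dg) = (f ∘ F) d(g ∘ F), substitute each coordinate x_i by F_i(u, v) in f_i, and replace dx_i by d F_i = (∂F_i/∂u) du + (∂F_i/∂v) dv.
  For the x component: f_1(F) = u^2 - 3*v^2; d F_1 = (2*u) du + (-6*v) dv
  For the y component: f_2(F) = -u^2 + 3*v^2; d F_2 = (0) du + (-2*v) dv
Combining and collecting du, dv coefficients:
  coeff of du: 2*u*(u^2 - 3*v^2)
  coeff of dv: 4*v*(-u^2 + 3*v^2)
F^* omega = (2*u*(u^2 - 3*v^2)) du + (4*v*(-u^2 + 3*v^2)) dv.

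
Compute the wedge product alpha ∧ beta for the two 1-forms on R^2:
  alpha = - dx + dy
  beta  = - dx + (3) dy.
alpha ∧ beta = (-2) dx ∧ dy

Distribute the wedge, using dx_i ∧ dx_j = -dx_j ∧ dx_i and dx_i ∧ dx_i = 0. For each pair (i, j) with i < j, the coefficient of dx_i ∧ dx_j in alpha ∧ beta is (alpha_i * beta_j - alpha_j * beta_i). Collecting: alpha ∧ beta = (-2) dx ∧ dy.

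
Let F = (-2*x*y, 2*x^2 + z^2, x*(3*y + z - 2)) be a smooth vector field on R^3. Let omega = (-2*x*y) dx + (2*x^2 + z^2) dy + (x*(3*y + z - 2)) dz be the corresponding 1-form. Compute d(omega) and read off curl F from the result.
d(omega) = (3*x - 2*z) dy ∧ dz + (-3*y - z + 2) dz ∧ dx + (6*x) dx ∧ dy; curl F = (3*x - 2*z, -3*y - z + 2, 6*x)

d omega = sum_{i<j} (∂f_j/∂x_i - ∂f_i/∂x_j) dx_i ∧ dx_j. Under the identification (dy ∧ dz, dz ∧ dx, dx ∧ dy) ↔ (e_x, e_y, e_z), the coefficients are exactly the components of curl F. Compute:
  ∂R/∂y - ∂Q/∂z = (3*x) - (2*z) = 3*x - 2*z
  ∂P/∂z - ∂R/∂x = (0) - (3*y + z - 2) = -3*y - z + 2
  ∂Q/∂x - ∂P/∂y = (4*x) - (-2*x) = 6*x.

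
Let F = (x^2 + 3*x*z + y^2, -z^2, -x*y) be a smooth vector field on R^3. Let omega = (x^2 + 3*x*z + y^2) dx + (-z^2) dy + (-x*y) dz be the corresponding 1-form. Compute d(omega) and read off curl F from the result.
d(omega) = (-x + 2*z) dy ∧ dz + (3*x + y) dz ∧ dx + (-2*y) dx ∧ dy; curl F = (-x + 2*z, 3*x + y, -2*y)

d omega = sum_{i<j} (∂f_j/∂x_i - ∂f_i/∂x_j) dx_i ∧ dx_j. Under the identification (dy ∧ dz, dz ∧ dx, dx ∧ dy) ↔ (e_x, e_y, e_z), the coefficients are exactly the components of curl F. Compute:
  ∂R/∂y - ∂Q/∂z = (-x) - (-2*z) = -x + 2*z
  ∂P/∂z - ∂R/∂x = (3*x) - (-y) = 3*x + y
  ∂Q/∂x - ∂P/∂y = (0) - (2*y) = -2*y.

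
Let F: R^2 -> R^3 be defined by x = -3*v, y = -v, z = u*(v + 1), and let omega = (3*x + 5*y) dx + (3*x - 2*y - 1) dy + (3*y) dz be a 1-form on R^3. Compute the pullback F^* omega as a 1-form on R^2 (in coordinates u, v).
F^* omega = (3*v*(-v - 1)) du + (-3*u*v + 49*v + 1) dv

Using F^*(f dg) = (f ∘ F) d(g ∘ F), substitute each coordinate x_i by F_i(u, v) in f_i, and replace dx_i by d F_i = (∂F_i/∂u) du + (∂F_i/∂v) dv.
  For the x component: f_1(F) = -14*v; d F_1 = (0) du + (-3) dv
  For the y component: f_2(F) = -7*v - 1; d F_2 = (0) du + (-1) dv
  For the z component: f_3(F) = -3*v; d F_3 = (v + 1) du + (u) dv
Combining and collecting du, dv coefficients:
  coeff of du: 3*v*(-v - 1)
  coeff of dv: -3*u*v + 49*v + 1
F^* omega = (3*v*(-v - 1)) du + (-3*u*v + 49*v + 1) dv.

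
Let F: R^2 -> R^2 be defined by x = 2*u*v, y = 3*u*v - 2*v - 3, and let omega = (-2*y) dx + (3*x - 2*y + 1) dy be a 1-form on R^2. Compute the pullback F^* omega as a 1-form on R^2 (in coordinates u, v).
F^* omega = (v*(-12*u*v + 20*v + 33)) du + (-12*u^2*v + 20*u*v + 33*u - 8*v - 14) dv

Using F^*(f dg) = (f ∘ F) d(g ∘ F), substitute each coordinate x_i by F_i(u, v) in f_i, and replace dx_i by d F_i = (∂F_i/∂u) du + (∂F_i/∂v) dv.
  For the x component: f_1(F) = -6*u*v + 4*v + 6; d F_1 = (2*v) du + (2*u) dv
  For the y component: f_2(F) = 4*v + 7; d F_2 = (3*v) du + (3*u - 2) dv
Combining and collecting du, dv coefficients:
  coeff of du: v*(-12*u*v + 20*v + 33)
  coeff of dv: -12*u^2*v + 20*u*v + 33*u - 8*v - 14
F^* omega = (v*(-12*u*v + 20*v + 33)) du + (-12*u^2*v + 20*u*v + 33*u - 8*v - 14) dv.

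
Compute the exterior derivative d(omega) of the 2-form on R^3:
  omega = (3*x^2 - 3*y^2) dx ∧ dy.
d(omega) = 0

For a 2-form omega = sum_{i<j} g_{ij} dx_i ∧ dx_j, the exterior derivative is
  d(omega) = sum_{i<j} d(g_{ij}) ∧ dx_i ∧ dx_j = sum_{i<j, k} (∂g_{ij}/∂x_k) dx_k ∧ dx_i ∧ dx_j.
Expand each term, using dx_k ∧ dx_i ∧ dx_j = sgn(permutation) dx_{(a)} ∧ dx_{(b)} ∧ dx_{(c)} with (a < b < c) sorted:

Collecting like 3-forms: d(omega) = 0.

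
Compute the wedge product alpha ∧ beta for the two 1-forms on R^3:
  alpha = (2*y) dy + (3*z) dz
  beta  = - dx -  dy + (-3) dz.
alpha ∧ beta = (2*y) dx ∧ dy + (-6*y + 3*z) dy ∧ dz + (3*z) dx ∧ dz

Distribute the wedge, using dx_i ∧ dx_j = -dx_j ∧ dx_i and dx_i ∧ dx_i = 0. For each pair (i, j) with i < j, the coefficient of dx_i ∧ dx_j in alpha ∧ beta is (alpha_i * beta_j - alpha_j * beta_i). Collecting: alpha ∧ beta = (2*y) dx ∧ dy + (-6*y + 3*z) dy ∧ dz + (3*z) dx ∧ dz.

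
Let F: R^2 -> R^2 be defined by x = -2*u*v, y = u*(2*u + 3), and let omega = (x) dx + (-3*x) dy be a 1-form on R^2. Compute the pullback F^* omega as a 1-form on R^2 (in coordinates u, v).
F^* omega = (2*u*v*(12*u + 2*v + 9)) du + (4*u^2*v) dv

Using F^*(f dg) = (f ∘ F) d(g ∘ F), substitute each coordinate x_i by F_i(u, v) in f_i, and replace dx_i by d F_i = (∂F_i/∂u) du + (∂F_i/∂v) dv.
  For the x component: f_1(F) = -2*u*v; d F_1 = (-2*v) du + (-2*u) dv
  For the y component: f_2(F) = 6*u*v; d F_2 = (4*u + 3) du + (0) dv
Combining and collecting du, dv coefficients:
  coeff of du: 2*u*v*(12*u + 2*v + 9)
  coeff of dv: 4*u^2*v
F^* omega = (2*u*v*(12*u + 2*v + 9)) du + (4*u^2*v) dv.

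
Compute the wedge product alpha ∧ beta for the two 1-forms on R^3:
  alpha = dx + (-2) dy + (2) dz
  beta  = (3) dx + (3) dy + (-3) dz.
alpha ∧ beta = (9) dx ∧ dy + (-9) dx ∧ dz

Distribute the wedge, using dx_i ∧ dx_j = -dx_j ∧ dx_i and dx_i ∧ dx_i = 0. For each pair (i, j) with i < j, the coefficient of dx_i ∧ dx_j in alpha ∧ beta is (alpha_i * beta_j - alpha_j * beta_i). Collecting: alpha ∧ beta = (9) dx ∧ dy + (-9) dx ∧ dz.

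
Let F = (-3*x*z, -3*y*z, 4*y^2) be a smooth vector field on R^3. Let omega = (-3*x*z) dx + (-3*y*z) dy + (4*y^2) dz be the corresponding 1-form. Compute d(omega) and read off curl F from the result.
d(omega) = (11*y) dy ∧ dz + (-3*x) dz ∧ dx + (0) dx ∧ dy; curl F = (11*y, -3*x, 0)

d omega = sum_{i<j} (∂f_j/∂x_i - ∂f_i/∂x_j) dx_i ∧ dx_j. Under the identification (dy ∧ dz, dz ∧ dx, dx ∧ dy) ↔ (e_x, e_y, e_z), the coefficients are exactly the components of curl F. Compute:
  ∂R/∂y - ∂Q/∂z = (8*y) - (-3*y) = 11*y
  ∂P/∂z - ∂R/∂x = (-3*x) - (0) = -3*x
  ∂Q/∂x - ∂P/∂y = (0) - (0) = 0.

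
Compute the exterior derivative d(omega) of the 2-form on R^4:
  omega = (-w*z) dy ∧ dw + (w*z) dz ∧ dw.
d(omega) = (w) dy ∧ dz ∧ dw

For a 2-form omega = sum_{i<j} g_{ij} dx_i ∧ dx_j, the exterior derivative is
  d(omega) = sum_{i<j} d(g_{ij}) ∧ dx_i ∧ dx_j = sum_{i<j, k} (∂g_{ij}/∂x_k) dx_k ∧ dx_i ∧ dx_j.
Expand each term, using dx_k ∧ dx_i ∧ dx_j = sgn(permutation) dx_{(a)} ∧ dx_{(b)} ∧ dx_{(c)} with (a < b < c) sorted:
  d(-w*z) includes (∂/∂z)(-w*z) dz = (-w) dz, which multiplied by dy ∧ dw gives (w) dy ∧ dz ∧ dw
Collecting like 3-forms: d(omega) = (w) dy ∧ dz ∧ dw.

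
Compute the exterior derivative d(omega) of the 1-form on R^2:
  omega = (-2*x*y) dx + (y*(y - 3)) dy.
d(omega) = (2*x) dx ∧ dy

For a 1-form omega = sum_i f_i dx_i, the exterior derivative is
  d(omega) = sum_{i < j} (∂f_j/∂x_i - ∂f_i/∂x_j) dx_i ∧ dx_j.
  coefficient of dx ∧ dy: ∂f_2/∂x - ∂f_1/∂y = ∂(y*(y - 3))/∂x - ∂(-2*x*y)/∂y = 2*x
Assembling: d(omega) = (2*x) dx ∧ dy.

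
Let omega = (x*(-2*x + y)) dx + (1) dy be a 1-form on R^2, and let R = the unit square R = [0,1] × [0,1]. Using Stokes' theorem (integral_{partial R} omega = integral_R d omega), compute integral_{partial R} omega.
integral_(partial R) omega = -1/2

Stokes: integral_partial_R omega = integral_R d omega with d omega = (∂Q/∂x - ∂P/∂y) dx ∧ dy.
  ∂Q/∂x = 0
  ∂P/∂y = x
  integrand = ∂Q/∂x - ∂P/∂y = -x.
Integrating over R: integral_0^1 integral_0^1 (-x) dx dy = -1/2.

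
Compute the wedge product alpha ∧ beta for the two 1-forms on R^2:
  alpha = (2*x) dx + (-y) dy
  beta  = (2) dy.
alpha ∧ beta = (4*x) dx ∧ dy

Distribute the wedge, using dx_i ∧ dx_j = -dx_j ∧ dx_i and dx_i ∧ dx_i = 0. For each pair (i, j) with i < j, the coefficient of dx_i ∧ dx_j in alpha ∧ beta is (alpha_i * beta_j - alpha_j * beta_i). Collecting: alpha ∧ beta = (4*x) dx ∧ dy.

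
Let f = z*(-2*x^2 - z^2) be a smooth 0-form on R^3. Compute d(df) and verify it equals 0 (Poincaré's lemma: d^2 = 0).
d(df) = 0

Step 1: df = sum_i (∂f/∂x_i) dx_i = (-4*x*z) dx + (0) dy + (-2*x^2 - 3*z^2) dz.
Step 2: Apply d again. Using the 1-form formula, the coefficient of dx ∧ dy in d(df) is ∂^2 f/∂x ∂y - ∂^2 f/∂y ∂x = (0) - (0) = 0 (equality of mixed partials for smooth f).
Similarly for dx ∧ dz and dy ∧ dz — all coefficients vanish. So d(df) = 0.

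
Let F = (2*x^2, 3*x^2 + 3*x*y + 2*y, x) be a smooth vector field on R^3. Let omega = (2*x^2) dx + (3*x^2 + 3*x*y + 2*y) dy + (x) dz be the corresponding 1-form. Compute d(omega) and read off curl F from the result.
d(omega) = (0) dy ∧ dz + (-1) dz ∧ dx + (6*x + 3*y) dx ∧ dy; curl F = (0, -1, 6*x + 3*y)

d omega = sum_{i<j} (∂f_j/∂x_i - ∂f_i/∂x_j) dx_i ∧ dx_j. Under the identification (dy ∧ dz, dz ∧ dx, dx ∧ dy) ↔ (e_x, e_y, e_z), the coefficients are exactly the components of curl F. Compute:
  ∂R/∂y - ∂Q/∂z = (0) - (0) = 0
  ∂P/∂z - ∂R/∂x = (0) - (1) = -1
  ∂Q/∂x - ∂P/∂y = (6*x + 3*y) - (0) = 6*x + 3*y.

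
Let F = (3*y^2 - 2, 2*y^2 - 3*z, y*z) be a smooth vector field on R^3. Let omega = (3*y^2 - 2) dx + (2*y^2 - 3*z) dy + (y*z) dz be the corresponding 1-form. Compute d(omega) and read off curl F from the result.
d(omega) = (z + 3) dy ∧ dz + (0) dz ∧ dx + (-6*y) dx ∧ dy; curl F = (z + 3, 0, -6*y)

d omega = sum_{i<j} (∂f_j/∂x_i - ∂f_i/∂x_j) dx_i ∧ dx_j. Under the identification (dy ∧ dz, dz ∧ dx, dx ∧ dy) ↔ (e_x, e_y, e_z), the coefficients are exactly the components of curl F. Compute:
  ∂R/∂y - ∂Q/∂z = (z) - (-3) = z + 3
  ∂P/∂z - ∂R/∂x = (0) - (0) = 0
  ∂Q/∂x - ∂P/∂y = (0) - (6*y) = -6*y.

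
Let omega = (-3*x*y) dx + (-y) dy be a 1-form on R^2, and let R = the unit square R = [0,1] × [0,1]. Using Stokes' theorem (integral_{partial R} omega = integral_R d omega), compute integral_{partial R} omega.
integral_(partial R) omega = 3/2

Stokes: integral_partial_R omega = integral_R d omega with d omega = (∂Q/∂x - ∂P/∂y) dx ∧ dy.
  ∂Q/∂x = 0
  ∂P/∂y = -3*x
  integrand = ∂Q/∂x - ∂P/∂y = 3*x.
Integrating over R: integral_0^1 integral_0^1 (3*x) dx dy = 3/2.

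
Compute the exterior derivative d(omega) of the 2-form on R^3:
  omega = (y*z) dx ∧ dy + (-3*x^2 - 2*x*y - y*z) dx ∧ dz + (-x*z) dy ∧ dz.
d(omega) = (2*x + y) dx ∧ dy ∧ dz

For a 2-form omega = sum_{i<j} g_{ij} dx_i ∧ dx_j, the exterior derivative is
  d(omega) = sum_{i<j} d(g_{ij}) ∧ dx_i ∧ dx_j = sum_{i<j, k} (∂g_{ij}/∂x_k) dx_k ∧ dx_i ∧ dx_j.
Expand each term, using dx_k ∧ dx_i ∧ dx_j = sgn(permutation) dx_{(a)} ∧ dx_{(b)} ∧ dx_{(c)} with (a < b < c) sorted:
  d(y*z) includes (∂/∂z)(y*z) dz = (y) dz, which multiplied by dx ∧ dy gives (y) dx ∧ dy ∧ dz
  d(-3*x^2 - 2*x*y - y*z) includes (∂/∂y)(-3*x^2 - 2*x*y - y*z) dy = (-2*x - z) dy, which multiplied by dx ∧ dz gives (2*x + z) dx ∧ dy ∧ dz
  d(-x*z) includes (∂/∂x)(-x*z) dx = (-z) dx, which multiplied by dy ∧ dz gives (-z) dx ∧ dy ∧ dz
Collecting like 3-forms: d(omega) = (2*x + y) dx ∧ dy ∧ dz.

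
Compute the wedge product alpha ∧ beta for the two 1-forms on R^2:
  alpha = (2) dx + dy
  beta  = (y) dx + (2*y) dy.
alpha ∧ beta = (3*y) dx ∧ dy

Distribute the wedge, using dx_i ∧ dx_j = -dx_j ∧ dx_i and dx_i ∧ dx_i = 0. For each pair (i, j) with i < j, the coefficient of dx_i ∧ dx_j in alpha ∧ beta is (alpha_i * beta_j - alpha_j * beta_i). Collecting: alpha ∧ beta = (3*y) dx ∧ dy.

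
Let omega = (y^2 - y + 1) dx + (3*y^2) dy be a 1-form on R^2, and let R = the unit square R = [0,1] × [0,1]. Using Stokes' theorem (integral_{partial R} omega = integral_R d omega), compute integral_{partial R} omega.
integral_(partial R) omega = 0

Stokes: integral_partial_R omega = integral_R d omega with d omega = (∂Q/∂x - ∂P/∂y) dx ∧ dy.
  ∂Q/∂x = 0
  ∂P/∂y = 2*y - 1
  integrand = ∂Q/∂x - ∂P/∂y = 1 - 2*y.
Integrating over R: integral_0^1 integral_0^1 (1 - 2*y) dx dy = 0.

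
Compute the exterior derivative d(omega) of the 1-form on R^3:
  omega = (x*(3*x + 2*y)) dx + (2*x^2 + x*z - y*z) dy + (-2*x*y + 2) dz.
d(omega) = (2*x + z) dx ∧ dy + (-2*y) dx ∧ dz + (-3*x + y) dy ∧ dz

For a 1-form omega = sum_i f_i dx_i, the exterior derivative is
  d(omega) = sum_{i < j} (∂f_j/∂x_i - ∂f_i/∂x_j) dx_i ∧ dx_j.
  coefficient of dx ∧ dy: ∂f_2/∂x - ∂f_1/∂y = ∂(2*x^2 + x*z - y*z)/∂x - ∂(x*(3*x + 2*y))/∂y = 2*x + z
  coefficient of dx ∧ dz: ∂f_3/∂x - ∂f_1/∂z = ∂(-2*x*y + 2)/∂x - ∂(x*(3*x + 2*y))/∂z = -2*y
  coefficient of dy ∧ dz: ∂f_3/∂y - ∂f_2/∂z = ∂(-2*x*y + 2)/∂y - ∂(2*x^2 + x*z - y*z)/∂z = -3*x + y
Assembling: d(omega) = (2*x + z) dx ∧ dy + (-2*y) dx ∧ dz + (-3*x + y) dy ∧ dz.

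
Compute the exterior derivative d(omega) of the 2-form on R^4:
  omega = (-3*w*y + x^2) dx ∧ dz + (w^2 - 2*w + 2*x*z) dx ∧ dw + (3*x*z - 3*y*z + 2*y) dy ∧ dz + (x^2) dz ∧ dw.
d(omega) = (3*w + 3*z) dx ∧ dy ∧ dz + (-3*y) dx ∧ dz ∧ dw

For a 2-form omega = sum_{i<j} g_{ij} dx_i ∧ dx_j, the exterior derivative is
  d(omega) = sum_{i<j} d(g_{ij}) ∧ dx_i ∧ dx_j = sum_{i<j, k} (∂g_{ij}/∂x_k) dx_k ∧ dx_i ∧ dx_j.
Expand each term, using dx_k ∧ dx_i ∧ dx_j = sgn(permutation) dx_{(a)} ∧ dx_{(b)} ∧ dx_{(c)} with (a < b < c) sorted:
  d(-3*w*y + x^2) includes (∂/∂y)(-3*w*y + x^2) dy = (-3*w) dy, which multiplied by dx ∧ dz gives (3*w) dx ∧ dy ∧ dz
  d(-3*w*y + x^2) includes (∂/∂w)(-3*w*y + x^2) dw = (-3*y) dw, which multiplied by dx ∧ dz gives (-3*y) dx ∧ dz ∧ dw
  d(w^2 - 2*w + 2*x*z) includes (∂/∂z)(w^2 - 2*w + 2*x*z) dz = (2*x) dz, which multiplied by dx ∧ dw gives (-2*x) dx ∧ dz ∧ dw
  d(3*x*z - 3*y*z + 2*y) includes (∂/∂x)(3*x*z - 3*y*z + 2*y) dx = (3*z) dx, which multiplied by dy ∧ dz gives (3*z) dx ∧ dy ∧ dz
  d(x^2) includes (∂/∂x)(x^2) dx = (2*x) dx, which multiplied by dz ∧ dw gives (2*x) dx ∧ dz ∧ dw
Collecting like 3-forms: d(omega) = (3*w + 3*z) dx ∧ dy ∧ dz + (-3*y) dx ∧ dz ∧ dw.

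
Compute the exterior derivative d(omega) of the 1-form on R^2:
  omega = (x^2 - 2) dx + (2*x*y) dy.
d(omega) = (2*y) dx ∧ dy

For a 1-form omega = sum_i f_i dx_i, the exterior derivative is
  d(omega) = sum_{i < j} (∂f_j/∂x_i - ∂f_i/∂x_j) dx_i ∧ dx_j.
  coefficient of dx ∧ dy: ∂f_2/∂x - ∂f_1/∂y = ∂(2*x*y)/∂x - ∂(x^2 - 2)/∂y = 2*y
Assembling: d(omega) = (2*y) dx ∧ dy.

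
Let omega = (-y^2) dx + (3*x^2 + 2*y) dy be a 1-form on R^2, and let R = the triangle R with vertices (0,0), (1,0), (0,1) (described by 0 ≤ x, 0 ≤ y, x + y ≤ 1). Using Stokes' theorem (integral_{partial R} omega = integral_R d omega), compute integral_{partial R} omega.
integral_(partial R) omega = 4/3

Stokes: integral_partial_R omega = integral_R d omega with d omega = (∂Q/∂x - ∂P/∂y) dx ∧ dy.
  ∂Q/∂x = 6*x
  ∂P/∂y = -2*y
  integrand = ∂Q/∂x - ∂P/∂y = 6*x + 2*y.
Integrating over R: integral_0^1 integral_0^{1-x} (6*x + 2*y) dy dx = 4/3.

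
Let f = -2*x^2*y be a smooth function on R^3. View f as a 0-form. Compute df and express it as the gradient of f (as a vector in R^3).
df = (-4*x*y) dx + (-2*x^2) dy + (0) dz; grad f = (-4*x*y, -2*x^2, 0)

For a 0-form f, d f = (∂f/∂x) dx + (∂f/∂y) dy + (∂f/∂z) dz. The components of the vector representation are exactly the entries of grad f in Cartesian coordinates:
  ∂f/∂x = -4*x*y
  ∂f/∂y = -2*x^2
  ∂f/∂z = 0.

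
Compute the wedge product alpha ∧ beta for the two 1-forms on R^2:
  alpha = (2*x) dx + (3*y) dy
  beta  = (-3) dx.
alpha ∧ beta = (9*y) dx ∧ dy

Distribute the wedge, using dx_i ∧ dx_j = -dx_j ∧ dx_i and dx_i ∧ dx_i = 0. For each pair (i, j) with i < j, the coefficient of dx_i ∧ dx_j in alpha ∧ beta is (alpha_i * beta_j - alpha_j * beta_i). Collecting: alpha ∧ beta = (9*y) dx ∧ dy.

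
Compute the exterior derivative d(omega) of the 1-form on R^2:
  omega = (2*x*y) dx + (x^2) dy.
d(omega) = 0

For a 1-form omega = sum_i f_i dx_i, the exterior derivative is
  d(omega) = sum_{i < j} (∂f_j/∂x_i - ∂f_i/∂x_j) dx_i ∧ dx_j.

Assembling: d(omega) = 0.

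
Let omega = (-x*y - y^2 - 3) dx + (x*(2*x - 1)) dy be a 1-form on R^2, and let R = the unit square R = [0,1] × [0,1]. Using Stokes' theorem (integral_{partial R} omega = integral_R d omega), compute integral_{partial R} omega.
integral_(partial R) omega = 5/2

Stokes: integral_partial_R omega = integral_R d omega with d omega = (∂Q/∂x - ∂P/∂y) dx ∧ dy.
  ∂Q/∂x = 4*x - 1
  ∂P/∂y = -x - 2*y
  integrand = ∂Q/∂x - ∂P/∂y = 5*x + 2*y - 1.
Integrating over R: integral_0^1 integral_0^1 (5*x + 2*y - 1) dx dy = 5/2.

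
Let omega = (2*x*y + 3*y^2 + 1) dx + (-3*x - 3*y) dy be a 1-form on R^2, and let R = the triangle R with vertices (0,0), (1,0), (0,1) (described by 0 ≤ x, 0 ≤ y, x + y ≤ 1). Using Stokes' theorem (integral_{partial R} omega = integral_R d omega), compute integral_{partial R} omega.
integral_(partial R) omega = -17/6

Stokes: integral_partial_R omega = integral_R d omega with d omega = (∂Q/∂x - ∂P/∂y) dx ∧ dy.
  ∂Q/∂x = -3
  ∂P/∂y = 2*x + 6*y
  integrand = ∂Q/∂x - ∂P/∂y = -2*x - 6*y - 3.
Integrating over R: integral_0^1 integral_0^{1-x} (-2*x - 6*y - 3) dy dx = -17/6.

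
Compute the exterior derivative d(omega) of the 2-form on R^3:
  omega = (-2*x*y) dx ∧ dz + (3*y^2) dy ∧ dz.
d(omega) = (2*x) dx ∧ dy ∧ dz

For a 2-form omega = sum_{i<j} g_{ij} dx_i ∧ dx_j, the exterior derivative is
  d(omega) = sum_{i<j} d(g_{ij}) ∧ dx_i ∧ dx_j = sum_{i<j, k} (∂g_{ij}/∂x_k) dx_k ∧ dx_i ∧ dx_j.
Expand each term, using dx_k ∧ dx_i ∧ dx_j = sgn(permutation) dx_{(a)} ∧ dx_{(b)} ∧ dx_{(c)} with (a < b < c) sorted:
  d(-2*x*y) includes (∂/∂y)(-2*x*y) dy = (-2*x) dy, which multiplied by dx ∧ dz gives (2*x) dx ∧ dy ∧ dz
Collecting like 3-forms: d(omega) = (2*x) dx ∧ dy ∧ dz.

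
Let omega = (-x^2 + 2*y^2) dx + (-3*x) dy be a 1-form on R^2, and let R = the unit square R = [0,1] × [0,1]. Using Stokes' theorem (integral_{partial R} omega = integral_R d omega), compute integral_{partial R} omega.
integral_(partial R) omega = -5

Stokes: integral_partial_R omega = integral_R d omega with d omega = (∂Q/∂x - ∂P/∂y) dx ∧ dy.
  ∂Q/∂x = -3
  ∂P/∂y = 4*y
  integrand = ∂Q/∂x - ∂P/∂y = -4*y - 3.
Integrating over R: integral_0^1 integral_0^1 (-4*y - 3) dx dy = -5.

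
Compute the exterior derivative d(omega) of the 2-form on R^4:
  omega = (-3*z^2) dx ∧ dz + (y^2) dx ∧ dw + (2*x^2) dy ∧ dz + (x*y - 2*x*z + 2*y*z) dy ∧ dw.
d(omega) = (-y - 2*z) dx ∧ dy ∧ dw + (4*x) dx ∧ dy ∧ dz + (2*x - 2*y) dy ∧ dz ∧ dw

For a 2-form omega = sum_{i<j} g_{ij} dx_i ∧ dx_j, the exterior derivative is
  d(omega) = sum_{i<j} d(g_{ij}) ∧ dx_i ∧ dx_j = sum_{i<j, k} (∂g_{ij}/∂x_k) dx_k ∧ dx_i ∧ dx_j.
Expand each term, using dx_k ∧ dx_i ∧ dx_j = sgn(permutation) dx_{(a)} ∧ dx_{(b)} ∧ dx_{(c)} with (a < b < c) sorted:
  d(y^2) includes (∂/∂y)(y^2) dy = (2*y) dy, which multiplied by dx ∧ dw gives (-2*y) dx ∧ dy ∧ dw
  d(2*x^2) includes (∂/∂x)(2*x^2) dx = (4*x) dx, which multiplied by dy ∧ dz gives (4*x) dx ∧ dy ∧ dz
  d(x*y - 2*x*z + 2*y*z) includes (∂/∂x)(x*y - 2*x*z + 2*y*z) dx = (y - 2*z) dx, which multiplied by dy ∧ dw gives (y - 2*z) dx ∧ dy ∧ dw
  d(x*y - 2*x*z + 2*y*z) includes (∂/∂z)(x*y - 2*x*z + 2*y*z) dz = (-2*x + 2*y) dz, which multiplied by dy ∧ dw gives (2*x - 2*y) dy ∧ dz ∧ dw
Collecting like 3-forms: d(omega) = (-y - 2*z) dx ∧ dy ∧ dw + (4*x) dx ∧ dy ∧ dz + (2*x - 2*y) dy ∧ dz ∧ dw.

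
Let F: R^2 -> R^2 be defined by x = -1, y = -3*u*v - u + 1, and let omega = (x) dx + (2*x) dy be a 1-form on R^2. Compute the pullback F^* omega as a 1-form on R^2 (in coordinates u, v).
F^* omega = (6*v + 2) du + (6*u) dv

Using F^*(f dg) = (f ∘ F) d(g ∘ F), substitute each coordinate x_i by F_i(u, v) in f_i, and replace dx_i by d F_i = (∂F_i/∂u) du + (∂F_i/∂v) dv.
  For the x component: f_1(F) = -1; d F_1 = (0) du + (0) dv
  For the y component: f_2(F) = -2; d F_2 = (-3*v - 1) du + (-3*u) dv
Combining and collecting du, dv coefficients:
  coeff of du: 6*v + 2
  coeff of dv: 6*u
F^* omega = (6*v + 2) du + (6*u) dv.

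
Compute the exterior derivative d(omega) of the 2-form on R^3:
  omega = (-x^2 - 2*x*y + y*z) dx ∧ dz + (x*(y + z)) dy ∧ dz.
d(omega) = (2*x + y) dx ∧ dy ∧ dz

For a 2-form omega = sum_{i<j} g_{ij} dx_i ∧ dx_j, the exterior derivative is
  d(omega) = sum_{i<j} d(g_{ij}) ∧ dx_i ∧ dx_j = sum_{i<j, k} (∂g_{ij}/∂x_k) dx_k ∧ dx_i ∧ dx_j.
Expand each term, using dx_k ∧ dx_i ∧ dx_j = sgn(permutation) dx_{(a)} ∧ dx_{(b)} ∧ dx_{(c)} with (a < b < c) sorted:
  d(-x^2 - 2*x*y + y*z) includes (∂/∂y)(-x^2 - 2*x*y + y*z) dy = (-2*x + z) dy, which multiplied by dx ∧ dz gives (2*x - z) dx ∧ dy ∧ dz
  d(x*(y + z)) includes (∂/∂x)(x*(y + z)) dx = (y + z) dx, which multiplied by dy ∧ dz gives (y + z) dx ∧ dy ∧ dz
Collecting like 3-forms: d(omega) = (2*x + y) dx ∧ dy ∧ dz.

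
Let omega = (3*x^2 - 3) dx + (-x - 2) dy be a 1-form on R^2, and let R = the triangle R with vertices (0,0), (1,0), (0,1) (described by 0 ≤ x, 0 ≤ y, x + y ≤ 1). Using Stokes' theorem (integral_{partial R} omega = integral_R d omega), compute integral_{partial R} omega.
integral_(partial R) omega = -1/2

Stokes: integral_partial_R omega = integral_R d omega with d omega = (∂Q/∂x - ∂P/∂y) dx ∧ dy.
  ∂Q/∂x = -1
  ∂P/∂y = 0
  integrand = ∂Q/∂x - ∂P/∂y = -1.
Integrating over R: integral_0^1 integral_0^{1-x} (-1) dy dx = -1/2.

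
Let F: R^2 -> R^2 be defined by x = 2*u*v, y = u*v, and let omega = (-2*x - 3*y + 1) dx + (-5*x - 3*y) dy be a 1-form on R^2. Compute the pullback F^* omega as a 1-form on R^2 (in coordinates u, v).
F^* omega = (v*(-27*u*v + 2)) du + (u*(-27*u*v + 2)) dv

Using F^*(f dg) = (f ∘ F) d(g ∘ F), substitute each coordinate x_i by F_i(u, v) in f_i, and replace dx_i by d F_i = (∂F_i/∂u) du + (∂F_i/∂v) dv.
  For the x component: f_1(F) = -7*u*v + 1; d F_1 = (2*v) du + (2*u) dv
  For the y component: f_2(F) = -13*u*v; d F_2 = (v) du + (u) dv
Combining and collecting du, dv coefficients:
  coeff of du: v*(-27*u*v + 2)
  coeff of dv: u*(-27*u*v + 2)
F^* omega = (v*(-27*u*v + 2)) du + (u*(-27*u*v + 2)) dv.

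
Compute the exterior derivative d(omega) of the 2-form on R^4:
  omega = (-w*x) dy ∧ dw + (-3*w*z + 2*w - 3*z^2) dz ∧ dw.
d(omega) = (-w) dx ∧ dy ∧ dw

For a 2-form omega = sum_{i<j} g_{ij} dx_i ∧ dx_j, the exterior derivative is
  d(omega) = sum_{i<j} d(g_{ij}) ∧ dx_i ∧ dx_j = sum_{i<j, k} (∂g_{ij}/∂x_k) dx_k ∧ dx_i ∧ dx_j.
Expand each term, using dx_k ∧ dx_i ∧ dx_j = sgn(permutation) dx_{(a)} ∧ dx_{(b)} ∧ dx_{(c)} with (a < b < c) sorted:
  d(-w*x) includes (∂/∂x)(-w*x) dx = (-w) dx, which multiplied by dy ∧ dw gives (-w) dx ∧ dy ∧ dw
Collecting like 3-forms: d(omega) = (-w) dx ∧ dy ∧ dw.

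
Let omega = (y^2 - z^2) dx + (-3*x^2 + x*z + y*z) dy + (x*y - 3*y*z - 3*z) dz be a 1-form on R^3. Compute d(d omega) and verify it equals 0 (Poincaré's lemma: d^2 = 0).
d(d omega) = 0

Step 1: d omega = sum_{i<j} (∂f_j/∂x_i - ∂f_i/∂x_j) dx_i ∧ dx_j:
  coeff of dx ∧ dy: -6*x - 2*y + z
  coeff of dx ∧ dz: y + 2*z
  coeff of dy ∧ dz: -y - 3*z
Step 2: Apply d again to each 2-form coefficient. The only possible 3-form in R^3 is dx ∧ dy ∧ dz, with coefficient
  ∂(coeff of dy∧dz)/∂x - ∂(coeff of dx∧dz)/∂y + ∂(coeff of dx∧dy)/∂z
  = ∂/∂x (-y - 3*z) - ∂/∂y (y + 2*z) + ∂/∂z (-6*x - 2*y + z).
Each of these terms simplifies to sums of mixed partials that cancel in pairs. The result is 0 (by equality of mixed partials for smooth functions — Schwarz / Clairaut).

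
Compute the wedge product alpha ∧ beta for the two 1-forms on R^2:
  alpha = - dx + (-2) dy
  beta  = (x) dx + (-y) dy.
alpha ∧ beta = (2*x + y) dx ∧ dy

Distribute the wedge, using dx_i ∧ dx_j = -dx_j ∧ dx_i and dx_i ∧ dx_i = 0. For each pair (i, j) with i < j, the coefficient of dx_i ∧ dx_j in alpha ∧ beta is (alpha_i * beta_j - alpha_j * beta_i). Collecting: alpha ∧ beta = (2*x + y) dx ∧ dy.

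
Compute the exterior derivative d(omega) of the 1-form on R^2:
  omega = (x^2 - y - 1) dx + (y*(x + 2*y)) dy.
d(omega) = (y + 1) dx ∧ dy

For a 1-form omega = sum_i f_i dx_i, the exterior derivative is
  d(omega) = sum_{i < j} (∂f_j/∂x_i - ∂f_i/∂x_j) dx_i ∧ dx_j.
  coefficient of dx ∧ dy: ∂f_2/∂x - ∂f_1/∂y = ∂(y*(x + 2*y))/∂x - ∂(x^2 - y - 1)/∂y = y + 1
Assembling: d(omega) = (y + 1) dx ∧ dy.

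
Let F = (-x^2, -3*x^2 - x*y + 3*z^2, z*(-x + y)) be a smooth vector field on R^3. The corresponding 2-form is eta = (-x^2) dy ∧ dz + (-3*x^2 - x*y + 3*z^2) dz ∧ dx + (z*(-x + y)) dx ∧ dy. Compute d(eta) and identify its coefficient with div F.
d(eta) = (-4*x + y) dx ∧ dy ∧ dz; div F = -4*x + y

For a 2-form in R^3 of the form above, applying d gives a 3-form with coefficient ∂P/∂x + ∂Q/∂y + ∂R/∂z:
  ∂P/∂x = -2*x
  ∂Q/∂y = -x
  ∂R/∂z = -x + y
Sum = -4*x + y, which is exactly div F.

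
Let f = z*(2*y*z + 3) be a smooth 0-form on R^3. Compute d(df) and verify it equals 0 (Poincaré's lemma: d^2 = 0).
d(df) = 0

Step 1: df = sum_i (∂f/∂x_i) dx_i = (0) dx + (2*z^2) dy + (4*y*z + 3) dz.
Step 2: Apply d again. Using the 1-form formula, the coefficient of dx ∧ dy in d(df) is ∂^2 f/∂x ∂y - ∂^2 f/∂y ∂x = (0) - (0) = 0 (equality of mixed partials for smooth f).
Similarly for dx ∧ dz and dy ∧ dz — all coefficients vanish. So d(df) = 0.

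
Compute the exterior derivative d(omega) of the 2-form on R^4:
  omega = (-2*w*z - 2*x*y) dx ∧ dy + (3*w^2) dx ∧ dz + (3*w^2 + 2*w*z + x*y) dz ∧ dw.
d(omega) = (-2*w) dx ∧ dy ∧ dz + (-2*z) dx ∧ dy ∧ dw + (6*w + y) dx ∧ dz ∧ dw + (x) dy ∧ dz ∧ dw

For a 2-form omega = sum_{i<j} g_{ij} dx_i ∧ dx_j, the exterior derivative is
  d(omega) = sum_{i<j} d(g_{ij}) ∧ dx_i ∧ dx_j = sum_{i<j, k} (∂g_{ij}/∂x_k) dx_k ∧ dx_i ∧ dx_j.
Expand each term, using dx_k ∧ dx_i ∧ dx_j = sgn(permutation) dx_{(a)} ∧ dx_{(b)} ∧ dx_{(c)} with (a < b < c) sorted:
  d(-2*w*z - 2*x*y) includes (∂/∂z)(-2*w*z - 2*x*y) dz = (-2*w) dz, which multiplied by dx ∧ dy gives (-2*w) dx ∧ dy ∧ dz
  d(-2*w*z - 2*x*y) includes (∂/∂w)(-2*w*z - 2*x*y) dw = (-2*z) dw, which multiplied by dx ∧ dy gives (-2*z) dx ∧ dy ∧ dw
  d(3*w^2) includes (∂/∂w)(3*w^2) dw = (6*w) dw, which multiplied by dx ∧ dz gives (6*w) dx ∧ dz ∧ dw
  d(3*w^2 + 2*w*z + x*y) includes (∂/∂x)(3*w^2 + 2*w*z + x*y) dx = (y) dx, which multiplied by dz ∧ dw gives (y) dx ∧ dz ∧ dw
  d(3*w^2 + 2*w*z + x*y) includes (∂/∂y)(3*w^2 + 2*w*z + x*y) dy = (x) dy, which multiplied by dz ∧ dw gives (x) dy ∧ dz ∧ dw
Collecting like 3-forms: d(omega) = (-2*w) dx ∧ dy ∧ dz + (-2*z) dx ∧ dy ∧ dw + (6*w + y) dx ∧ dz ∧ dw + (x) dy ∧ dz ∧ dw.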